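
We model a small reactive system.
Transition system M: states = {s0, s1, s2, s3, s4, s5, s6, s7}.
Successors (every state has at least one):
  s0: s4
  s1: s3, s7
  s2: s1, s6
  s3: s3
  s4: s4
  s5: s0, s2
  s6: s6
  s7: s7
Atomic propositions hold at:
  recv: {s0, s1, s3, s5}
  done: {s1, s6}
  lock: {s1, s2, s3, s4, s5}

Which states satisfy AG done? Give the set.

{s6}

AG done: greatest fixpoint, start Z0 = {s1, s6}, keep only states in Sat with every successor in Z. Z1 = {s6}; fixed.
Sat(AG done) = {s6}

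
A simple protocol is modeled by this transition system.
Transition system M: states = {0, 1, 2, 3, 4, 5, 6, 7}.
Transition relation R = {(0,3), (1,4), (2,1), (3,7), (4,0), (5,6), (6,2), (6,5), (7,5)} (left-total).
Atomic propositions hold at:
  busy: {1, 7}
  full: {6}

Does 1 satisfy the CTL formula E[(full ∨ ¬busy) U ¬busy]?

No

Sat(¬busy) = {0, 2, 3, 4, 5, 6}
Sat(full ∨ ¬busy) = {0, 2, 3, 4, 5, 6}
E[(full ∨ ¬busy) U ¬busy]: least fixpoint, start Z0 = Sat(¬busy) = {0, 2, 3, 4, 5, 6}, add states in Sat(full ∨ ¬busy) with some successor in Z. Already a fixed point.
Sat(E[(full ∨ ¬busy) U ¬busy]) = {0, 2, 3, 4, 5, 6}
1 ∉ Sat(E[(full ∨ ¬busy) U ¬busy]) = {0, 2, 3, 4, 5, 6}, so the formula does not hold at 1.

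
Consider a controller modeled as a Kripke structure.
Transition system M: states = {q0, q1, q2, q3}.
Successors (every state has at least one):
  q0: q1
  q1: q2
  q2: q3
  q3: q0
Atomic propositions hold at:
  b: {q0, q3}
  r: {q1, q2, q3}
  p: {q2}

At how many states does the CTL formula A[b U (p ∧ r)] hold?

1

Sat(p ∧ r) = {q2}
A[b U (p ∧ r)]: least fixpoint, start Z0 = Sat((p ∧ r)) = {q2}, add states in Sat(b) with every successor in Z. Already a fixed point.
Sat(A[b U (p ∧ r)]) = {q2}
|Sat(A[b U (p ∧ r)])| = |{q2}| = 1.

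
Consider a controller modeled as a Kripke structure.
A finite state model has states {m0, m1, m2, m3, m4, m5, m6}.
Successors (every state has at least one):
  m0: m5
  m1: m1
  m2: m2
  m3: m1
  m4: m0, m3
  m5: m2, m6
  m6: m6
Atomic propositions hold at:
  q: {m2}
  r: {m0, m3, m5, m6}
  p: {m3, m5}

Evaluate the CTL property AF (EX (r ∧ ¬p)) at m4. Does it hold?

Yes

Sat(¬p) = {m0, m1, m2, m4, m6}
Sat(r ∧ ¬p) = {m0, m6}
Sat(EX (r ∧ ¬p)) = {s : some successor in {m0, m6}} = {m4, m5, m6}
AF (EX (r ∧ ¬p)): least fixpoint, start Z0 = {m4, m5, m6}, add states with every successor in Z. Z1 = {m0, m4, m5, m6}; fixed.
Sat(AF (EX (r ∧ ¬p))) = {m0, m4, m5, m6}
m4 ∈ Sat(AF (EX (r ∧ ¬p))) = {m0, m4, m5, m6}, so the formula holds at m4.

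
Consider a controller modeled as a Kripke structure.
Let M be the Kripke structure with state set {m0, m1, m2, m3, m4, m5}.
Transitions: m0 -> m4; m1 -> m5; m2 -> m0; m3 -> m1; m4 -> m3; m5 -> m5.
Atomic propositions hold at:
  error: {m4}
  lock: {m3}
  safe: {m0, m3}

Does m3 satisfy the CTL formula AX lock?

Sat(AX lock) = {s : every successor in {m3}} = {m4}
m3 ∉ Sat(AX lock) = {m4}, so the formula does not hold at m3.

No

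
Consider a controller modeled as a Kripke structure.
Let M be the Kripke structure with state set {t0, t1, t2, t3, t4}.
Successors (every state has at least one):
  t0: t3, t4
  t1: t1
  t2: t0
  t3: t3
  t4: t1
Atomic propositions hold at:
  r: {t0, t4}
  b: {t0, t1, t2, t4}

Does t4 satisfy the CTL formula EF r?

EF r: least fixpoint, start Z0 = {t0, t4}, add states with some successor in Z. Z1 = {t0, t2, t4}; fixed.
Sat(EF r) = {t0, t2, t4}
t4 ∈ Sat(EF r) = {t0, t2, t4}, so the formula holds at t4.

Yes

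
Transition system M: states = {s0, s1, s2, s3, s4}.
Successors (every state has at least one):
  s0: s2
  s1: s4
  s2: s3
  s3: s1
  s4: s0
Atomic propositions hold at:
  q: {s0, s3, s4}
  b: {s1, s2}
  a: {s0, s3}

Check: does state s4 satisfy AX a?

Yes

Sat(AX a) = {s : every successor in {s0, s3}} = {s2, s4}
s4 ∈ Sat(AX a) = {s2, s4}, so the formula holds at s4.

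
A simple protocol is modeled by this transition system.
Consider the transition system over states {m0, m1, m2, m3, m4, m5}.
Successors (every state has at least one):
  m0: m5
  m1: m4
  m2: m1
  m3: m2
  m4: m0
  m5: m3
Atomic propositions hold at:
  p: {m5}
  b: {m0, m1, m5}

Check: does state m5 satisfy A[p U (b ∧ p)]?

Sat(b ∧ p) = {m5}
A[p U (b ∧ p)]: least fixpoint, start Z0 = Sat((b ∧ p)) = {m5}, add states in Sat(p) with every successor in Z. Already a fixed point.
Sat(A[p U (b ∧ p)]) = {m5}
m5 ∈ Sat(A[p U (b ∧ p)]) = {m5}, so the formula holds at m5.

Yes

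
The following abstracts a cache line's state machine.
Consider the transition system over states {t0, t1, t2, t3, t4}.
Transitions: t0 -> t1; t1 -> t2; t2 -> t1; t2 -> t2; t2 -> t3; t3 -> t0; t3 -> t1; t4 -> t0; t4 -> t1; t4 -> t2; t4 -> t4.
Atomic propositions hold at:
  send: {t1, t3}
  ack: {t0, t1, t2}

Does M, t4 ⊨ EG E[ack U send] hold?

No

E[ack U send]: least fixpoint, start Z0 = Sat(send) = {t1, t3}, add states in Sat(ack) with some successor in Z. Z1 = {t0, t1, t2, t3}; fixed.
Sat(E[ack U send]) = {t0, t1, t2, t3}
EG E[ack U send]: greatest fixpoint, start Z0 = {t0, t1, t2, t3}, keep only states in Sat with some successor in Z. Already a fixed point.
Sat(EG E[ack U send]) = {t0, t1, t2, t3}
t4 ∉ Sat(EG E[ack U send]) = {t0, t1, t2, t3}, so the formula does not hold at t4.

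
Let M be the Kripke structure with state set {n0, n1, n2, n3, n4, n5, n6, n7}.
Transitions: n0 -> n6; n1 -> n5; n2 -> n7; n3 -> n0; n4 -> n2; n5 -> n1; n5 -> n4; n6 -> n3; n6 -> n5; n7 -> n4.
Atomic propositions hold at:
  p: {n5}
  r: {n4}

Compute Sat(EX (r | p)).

Sat(r | p) = {n4, n5}
Sat(EX (r | p)) = {s : some successor in {n4, n5}} = {n1, n5, n6, n7}

{n1, n5, n6, n7}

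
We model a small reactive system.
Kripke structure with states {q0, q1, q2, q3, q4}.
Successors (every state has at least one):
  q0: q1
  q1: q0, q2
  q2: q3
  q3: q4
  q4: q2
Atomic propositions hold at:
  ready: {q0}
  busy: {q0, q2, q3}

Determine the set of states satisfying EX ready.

{q1}

Sat(EX ready) = {s : some successor in {q0}} = {q1}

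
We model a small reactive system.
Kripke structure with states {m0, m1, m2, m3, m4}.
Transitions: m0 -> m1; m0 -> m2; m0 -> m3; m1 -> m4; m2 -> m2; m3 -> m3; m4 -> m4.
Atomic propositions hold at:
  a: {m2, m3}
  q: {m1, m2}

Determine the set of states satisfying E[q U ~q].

{m0, m1, m3, m4}

Sat(~q) = {m0, m3, m4}
E[q U ~q]: least fixpoint, start Z0 = Sat(~q) = {m0, m3, m4}, add states in Sat(q) with some successor in Z. Z1 = {m0, m1, m3, m4}; fixed.
Sat(E[q U ~q]) = {m0, m1, m3, m4}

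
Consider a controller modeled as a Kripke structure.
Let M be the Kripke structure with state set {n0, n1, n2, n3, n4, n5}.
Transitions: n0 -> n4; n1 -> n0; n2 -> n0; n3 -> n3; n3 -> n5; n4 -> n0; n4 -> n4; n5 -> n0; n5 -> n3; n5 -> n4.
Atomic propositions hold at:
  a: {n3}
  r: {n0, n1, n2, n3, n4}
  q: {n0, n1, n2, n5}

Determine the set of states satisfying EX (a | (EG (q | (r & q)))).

{n3, n5}

Sat(r & q) = {n0, n1, n2}
Sat(q | (r & q)) = {n0, n1, n2, n5}
EG (q | (r & q)): greatest fixpoint, start Z0 = {n0, n1, n2, n5}, keep only states in Sat with some successor in Z. Z1 = {n1, n2, n5}; Z2 = ∅; fixed.
Sat(EG (q | (r & q))) = ∅
Sat(a | (EG (q | (r & q)))) = {n3}
Sat(EX (a | (EG (q | (r & q))))) = {s : some successor in {n3}} = {n3, n5}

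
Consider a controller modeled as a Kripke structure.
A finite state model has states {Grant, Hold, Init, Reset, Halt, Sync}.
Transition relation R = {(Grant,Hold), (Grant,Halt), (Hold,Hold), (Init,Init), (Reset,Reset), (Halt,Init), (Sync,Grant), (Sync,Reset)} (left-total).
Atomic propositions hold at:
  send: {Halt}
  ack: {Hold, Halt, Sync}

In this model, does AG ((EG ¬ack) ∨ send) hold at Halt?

Sat(¬ack) = {Grant, Init, Reset}
EG ¬ack: greatest fixpoint, start Z0 = {Grant, Init, Reset}, keep only states in Sat with some successor in Z. Z1 = {Init, Reset}; fixed.
Sat(EG ¬ack) = {Init, Reset}
Sat((EG ¬ack) ∨ send) = {Init, Reset, Halt}
AG ((EG ¬ack) ∨ send): greatest fixpoint, start Z0 = {Init, Reset, Halt}, keep only states in Sat with every successor in Z. Already a fixed point.
Sat(AG ((EG ¬ack) ∨ send)) = {Init, Reset, Halt}
Halt ∈ Sat(AG ((EG ¬ack) ∨ send)) = {Init, Reset, Halt}, so the formula holds at Halt.

Yes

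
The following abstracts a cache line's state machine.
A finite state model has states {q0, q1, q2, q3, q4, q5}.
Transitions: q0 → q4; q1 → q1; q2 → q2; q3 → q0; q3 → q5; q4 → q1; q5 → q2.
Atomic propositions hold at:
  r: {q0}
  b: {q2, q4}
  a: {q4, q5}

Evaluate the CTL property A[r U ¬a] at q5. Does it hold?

No

Sat(¬a) = {q0, q1, q2, q3}
A[r U ¬a]: least fixpoint, start Z0 = Sat(¬a) = {q0, q1, q2, q3}, add states in Sat(r) with every successor in Z. Already a fixed point.
Sat(A[r U ¬a]) = {q0, q1, q2, q3}
q5 ∉ Sat(A[r U ¬a]) = {q0, q1, q2, q3}, so the formula does not hold at q5.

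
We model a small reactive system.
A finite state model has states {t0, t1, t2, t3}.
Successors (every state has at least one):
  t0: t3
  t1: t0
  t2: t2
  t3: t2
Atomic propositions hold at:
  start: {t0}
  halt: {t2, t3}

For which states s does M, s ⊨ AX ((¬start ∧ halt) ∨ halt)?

Sat(¬start) = {t1, t2, t3}
Sat(¬start ∧ halt) = {t2, t3}
Sat((¬start ∧ halt) ∨ halt) = {t2, t3}
Sat(AX ((¬start ∧ halt) ∨ halt)) = {s : every successor in {t2, t3}} = {t0, t2, t3}

{t0, t2, t3}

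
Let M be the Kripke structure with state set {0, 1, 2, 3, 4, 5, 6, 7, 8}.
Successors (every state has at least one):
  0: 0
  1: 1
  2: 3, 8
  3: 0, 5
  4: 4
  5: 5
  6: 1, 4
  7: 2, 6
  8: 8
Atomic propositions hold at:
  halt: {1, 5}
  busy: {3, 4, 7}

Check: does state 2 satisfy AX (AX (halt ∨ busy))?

No

Sat(halt ∨ busy) = {1, 3, 4, 5, 7}
Sat(AX (halt ∨ busy)) = {s : every successor in {1, 3, 4, 5, 7}} = {1, 4, 5, 6}
Sat(AX (AX (halt ∨ busy))) = {s : every successor in {1, 4, 5, 6}} = {1, 4, 5, 6}
2 ∉ Sat(AX (AX (halt ∨ busy))) = {1, 4, 5, 6}, so the formula does not hold at 2.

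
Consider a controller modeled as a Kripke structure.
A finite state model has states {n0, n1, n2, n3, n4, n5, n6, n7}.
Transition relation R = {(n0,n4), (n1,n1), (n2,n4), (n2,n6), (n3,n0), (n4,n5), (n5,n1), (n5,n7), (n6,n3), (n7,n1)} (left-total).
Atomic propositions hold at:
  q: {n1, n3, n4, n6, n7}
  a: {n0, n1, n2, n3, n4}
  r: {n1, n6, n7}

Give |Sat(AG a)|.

1

AG a: greatest fixpoint, start Z0 = {n0, n1, n2, n3, n4}, keep only states in Sat with every successor in Z. Z1 = {n0, n1, n3}; Z2 = {n1, n3}; Z3 = {n1}; fixed.
Sat(AG a) = {n1}
|Sat(AG a)| = |{n1}| = 1.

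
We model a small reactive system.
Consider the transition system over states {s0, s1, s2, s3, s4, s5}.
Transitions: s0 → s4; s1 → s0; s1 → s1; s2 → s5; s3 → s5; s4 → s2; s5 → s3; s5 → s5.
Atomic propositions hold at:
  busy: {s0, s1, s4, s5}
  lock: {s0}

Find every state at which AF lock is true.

{s0}

AF lock: least fixpoint, start Z0 = {s0}, add states with every successor in Z. Already a fixed point.
Sat(AF lock) = {s0}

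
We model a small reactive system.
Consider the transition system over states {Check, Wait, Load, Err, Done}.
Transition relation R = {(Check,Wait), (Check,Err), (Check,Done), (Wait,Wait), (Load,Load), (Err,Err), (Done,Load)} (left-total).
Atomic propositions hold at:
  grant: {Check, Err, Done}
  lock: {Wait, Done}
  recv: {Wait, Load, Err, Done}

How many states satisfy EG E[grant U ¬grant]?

4

Sat(¬grant) = {Wait, Load}
E[grant U ¬grant]: least fixpoint, start Z0 = Sat(¬grant) = {Wait, Load}, add states in Sat(grant) with some successor in Z. Z1 = {Check, Wait, Load, Done}; fixed.
Sat(E[grant U ¬grant]) = {Check, Wait, Load, Done}
EG E[grant U ¬grant]: greatest fixpoint, start Z0 = {Check, Wait, Load, Done}, keep only states in Sat with some successor in Z. Already a fixed point.
Sat(EG E[grant U ¬grant]) = {Check, Wait, Load, Done}
|Sat(EG E[grant U ¬grant])| = |{Check, Wait, Load, Done}| = 4.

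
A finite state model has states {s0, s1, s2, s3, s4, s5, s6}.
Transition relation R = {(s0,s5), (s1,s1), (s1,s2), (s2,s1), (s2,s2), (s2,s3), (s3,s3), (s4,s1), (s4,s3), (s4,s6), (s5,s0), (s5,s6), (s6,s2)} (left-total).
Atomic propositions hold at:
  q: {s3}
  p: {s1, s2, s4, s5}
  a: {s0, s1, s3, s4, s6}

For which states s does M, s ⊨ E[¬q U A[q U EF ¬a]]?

Sat(¬q) = {s0, s1, s2, s4, s5, s6}
Sat(¬a) = {s2, s5}
EF ¬a: least fixpoint, start Z0 = {s2, s5}, add states with some successor in Z. Z1 = {s0, s1, s2, s5, s6}; Z2 = {s0, s1, s2, s4, s5, s6}; fixed.
Sat(EF ¬a) = {s0, s1, s2, s4, s5, s6}
A[q U EF ¬a]: least fixpoint, start Z0 = Sat(EF ¬a) = {s0, s1, s2, s4, s5, s6}, add states in Sat(q) with every successor in Z. Already a fixed point.
Sat(A[q U EF ¬a]) = {s0, s1, s2, s4, s5, s6}
E[¬q U A[q U EF ¬a]]: least fixpoint, start Z0 = Sat(A[q U EF ¬a]) = {s0, s1, s2, s4, s5, s6}, add states in Sat(¬q) with some successor in Z. Already a fixed point.
Sat(E[¬q U A[q U EF ¬a]]) = {s0, s1, s2, s4, s5, s6}

{s0, s1, s2, s4, s5, s6}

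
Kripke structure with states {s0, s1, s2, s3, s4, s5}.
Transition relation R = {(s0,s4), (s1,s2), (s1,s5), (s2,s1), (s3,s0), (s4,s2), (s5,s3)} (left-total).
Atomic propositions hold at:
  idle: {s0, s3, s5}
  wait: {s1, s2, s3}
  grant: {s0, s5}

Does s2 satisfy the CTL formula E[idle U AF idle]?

No

AF idle: least fixpoint, start Z0 = {s0, s3, s5}, add states with every successor in Z. Already a fixed point.
Sat(AF idle) = {s0, s3, s5}
E[idle U AF idle]: least fixpoint, start Z0 = Sat(AF idle) = {s0, s3, s5}, add states in Sat(idle) with some successor in Z. Already a fixed point.
Sat(E[idle U AF idle]) = {s0, s3, s5}
s2 ∉ Sat(E[idle U AF idle]) = {s0, s3, s5}, so the formula does not hold at s2.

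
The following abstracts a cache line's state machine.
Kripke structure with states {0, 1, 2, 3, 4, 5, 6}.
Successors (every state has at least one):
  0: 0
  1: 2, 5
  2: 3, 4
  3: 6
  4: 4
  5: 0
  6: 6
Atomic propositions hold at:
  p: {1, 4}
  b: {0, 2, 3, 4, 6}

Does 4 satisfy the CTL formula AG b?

AG b: greatest fixpoint, start Z0 = {0, 2, 3, 4, 6}, keep only states in Sat with every successor in Z. Already a fixed point.
Sat(AG b) = {0, 2, 3, 4, 6}
4 ∈ Sat(AG b) = {0, 2, 3, 4, 6}, so the formula holds at 4.

Yes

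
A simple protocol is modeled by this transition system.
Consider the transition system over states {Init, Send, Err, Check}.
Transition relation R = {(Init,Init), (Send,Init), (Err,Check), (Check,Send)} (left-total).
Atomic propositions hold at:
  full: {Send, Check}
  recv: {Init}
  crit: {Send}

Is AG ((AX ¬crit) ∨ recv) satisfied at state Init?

Sat(¬crit) = {Init, Err, Check}
Sat(AX ¬crit) = {s : every successor in {Init, Err, Check}} = {Init, Send, Err}
Sat((AX ¬crit) ∨ recv) = {Init, Send, Err}
AG ((AX ¬crit) ∨ recv): greatest fixpoint, start Z0 = {Init, Send, Err}, keep only states in Sat with every successor in Z. Z1 = {Init, Send}; fixed.
Sat(AG ((AX ¬crit) ∨ recv)) = {Init, Send}
Init ∈ Sat(AG ((AX ¬crit) ∨ recv)) = {Init, Send}, so the formula holds at Init.

Yes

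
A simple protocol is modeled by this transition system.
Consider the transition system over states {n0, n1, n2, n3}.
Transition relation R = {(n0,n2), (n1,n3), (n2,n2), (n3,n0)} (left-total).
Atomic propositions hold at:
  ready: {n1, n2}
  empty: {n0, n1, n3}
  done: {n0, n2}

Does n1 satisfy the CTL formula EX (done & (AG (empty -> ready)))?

No

Sat(empty -> ready) = {n1, n2}
AG (empty -> ready): greatest fixpoint, start Z0 = {n1, n2}, keep only states in Sat with every successor in Z. Z1 = {n2}; fixed.
Sat(AG (empty -> ready)) = {n2}
Sat(done & (AG (empty -> ready))) = {n2}
Sat(EX (done & (AG (empty -> ready)))) = {s : some successor in {n2}} = {n0, n2}
n1 ∉ Sat(EX (done & (AG (empty -> ready)))) = {n0, n2}, so the formula does not hold at n1.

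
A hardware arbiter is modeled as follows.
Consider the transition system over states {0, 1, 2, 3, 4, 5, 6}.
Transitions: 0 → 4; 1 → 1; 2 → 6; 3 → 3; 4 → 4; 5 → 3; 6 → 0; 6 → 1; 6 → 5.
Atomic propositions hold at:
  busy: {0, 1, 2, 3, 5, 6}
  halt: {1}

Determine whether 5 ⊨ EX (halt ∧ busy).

Sat(halt ∧ busy) = {1}
Sat(EX (halt ∧ busy)) = {s : some successor in {1}} = {1, 6}
5 ∉ Sat(EX (halt ∧ busy)) = {1, 6}, so the formula does not hold at 5.

No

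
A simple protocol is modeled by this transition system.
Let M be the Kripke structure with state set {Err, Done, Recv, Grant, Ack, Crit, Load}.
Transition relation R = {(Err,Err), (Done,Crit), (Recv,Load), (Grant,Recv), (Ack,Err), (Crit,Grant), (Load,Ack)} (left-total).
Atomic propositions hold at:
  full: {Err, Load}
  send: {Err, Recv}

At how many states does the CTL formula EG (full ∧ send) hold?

Sat(full ∧ send) = {Err}
EG (full ∧ send): greatest fixpoint, start Z0 = {Err}, keep only states in Sat with some successor in Z. Already a fixed point.
Sat(EG (full ∧ send)) = {Err}
|Sat(EG (full ∧ send))| = |{Err}| = 1.

1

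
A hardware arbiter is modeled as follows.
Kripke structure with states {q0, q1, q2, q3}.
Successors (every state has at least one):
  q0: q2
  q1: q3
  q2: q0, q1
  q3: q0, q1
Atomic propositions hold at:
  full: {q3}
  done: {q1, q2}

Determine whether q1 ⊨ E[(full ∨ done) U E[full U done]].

Yes

Sat(full ∨ done) = {q1, q2, q3}
E[full U done]: least fixpoint, start Z0 = Sat(done) = {q1, q2}, add states in Sat(full) with some successor in Z. Z1 = {q1, q2, q3}; fixed.
Sat(E[full U done]) = {q1, q2, q3}
E[(full ∨ done) U E[full U done]]: least fixpoint, start Z0 = Sat(E[full U done]) = {q1, q2, q3}, add states in Sat(full ∨ done) with some successor in Z. Already a fixed point.
Sat(E[(full ∨ done) U E[full U done]]) = {q1, q2, q3}
q1 ∈ Sat(E[(full ∨ done) U E[full U done]]) = {q1, q2, q3}, so the formula holds at q1.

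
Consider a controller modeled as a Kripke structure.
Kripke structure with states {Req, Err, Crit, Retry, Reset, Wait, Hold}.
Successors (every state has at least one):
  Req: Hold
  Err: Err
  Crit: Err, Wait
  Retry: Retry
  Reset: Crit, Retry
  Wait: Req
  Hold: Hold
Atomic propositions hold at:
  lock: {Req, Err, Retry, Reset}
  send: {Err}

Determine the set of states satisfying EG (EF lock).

EF lock: least fixpoint, start Z0 = {Req, Err, Retry, Reset}, add states with some successor in Z. Z1 = {Req, Err, Crit, Retry, Reset, Wait}; fixed.
Sat(EF lock) = {Req, Err, Crit, Retry, Reset, Wait}
EG (EF lock): greatest fixpoint, start Z0 = {Req, Err, Crit, Retry, Reset, Wait}, keep only states in Sat with some successor in Z. Z1 = {Err, Crit, Retry, Reset, Wait}; Z2 = {Err, Crit, Retry, Reset}; fixed.
Sat(EG (EF lock)) = {Err, Crit, Retry, Reset}

{Err, Crit, Retry, Reset}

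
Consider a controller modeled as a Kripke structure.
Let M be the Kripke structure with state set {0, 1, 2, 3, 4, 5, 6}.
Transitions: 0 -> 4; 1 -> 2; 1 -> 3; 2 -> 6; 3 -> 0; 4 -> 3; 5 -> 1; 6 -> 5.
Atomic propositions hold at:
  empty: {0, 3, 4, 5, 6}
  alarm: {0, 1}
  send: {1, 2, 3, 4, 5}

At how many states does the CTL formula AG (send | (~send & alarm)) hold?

Sat(~send) = {0, 6}
Sat(~send & alarm) = {0}
Sat(send | (~send & alarm)) = {0, 1, 2, 3, 4, 5}
AG (send | (~send & alarm)): greatest fixpoint, start Z0 = {0, 1, 2, 3, 4, 5}, keep only states in Sat with every successor in Z. Z1 = {0, 1, 3, 4, 5}; Z2 = {0, 3, 4, 5}; Z3 = {0, 3, 4}; fixed.
Sat(AG (send | (~send & alarm))) = {0, 3, 4}
|Sat(AG (send | (~send & alarm)))| = |{0, 3, 4}| = 3.

3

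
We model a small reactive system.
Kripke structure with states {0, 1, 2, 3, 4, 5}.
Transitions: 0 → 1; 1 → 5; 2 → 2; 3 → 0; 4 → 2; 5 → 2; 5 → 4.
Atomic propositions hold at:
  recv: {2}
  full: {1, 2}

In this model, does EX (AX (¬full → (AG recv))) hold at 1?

Sat(¬full) = {0, 3, 4, 5}
AG recv: greatest fixpoint, start Z0 = {2}, keep only states in Sat with every successor in Z. Already a fixed point.
Sat(AG recv) = {2}
Sat(¬full → (AG recv)) = {1, 2}
Sat(AX (¬full → (AG recv))) = {s : every successor in {1, 2}} = {0, 2, 4}
Sat(EX (AX (¬full → (AG recv)))) = {s : some successor in {0, 2, 4}} = {2, 3, 4, 5}
1 ∉ Sat(EX (AX (¬full → (AG recv)))) = {2, 3, 4, 5}, so the formula does not hold at 1.

No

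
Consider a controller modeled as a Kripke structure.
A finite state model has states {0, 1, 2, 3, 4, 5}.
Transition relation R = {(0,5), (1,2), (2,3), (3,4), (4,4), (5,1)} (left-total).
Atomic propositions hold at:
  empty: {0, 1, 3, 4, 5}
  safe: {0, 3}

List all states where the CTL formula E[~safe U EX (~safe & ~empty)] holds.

Sat(~safe) = {1, 2, 4, 5}
Sat(~empty) = {2}
Sat(~safe & ~empty) = {2}
Sat(EX (~safe & ~empty)) = {s : some successor in {2}} = {1}
E[~safe U EX (~safe & ~empty)]: least fixpoint, start Z0 = Sat(EX (~safe & ~empty)) = {1}, add states in Sat(~safe) with some successor in Z. Z1 = {1, 5}; fixed.
Sat(E[~safe U EX (~safe & ~empty)]) = {1, 5}

{1, 5}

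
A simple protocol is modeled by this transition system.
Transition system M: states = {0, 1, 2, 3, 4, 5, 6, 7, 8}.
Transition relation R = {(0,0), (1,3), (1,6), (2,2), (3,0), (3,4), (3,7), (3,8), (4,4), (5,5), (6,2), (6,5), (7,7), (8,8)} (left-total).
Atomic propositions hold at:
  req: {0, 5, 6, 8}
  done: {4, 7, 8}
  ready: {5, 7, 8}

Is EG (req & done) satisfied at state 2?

Sat(req & done) = {8}
EG (req & done): greatest fixpoint, start Z0 = {8}, keep only states in Sat with some successor in Z. Already a fixed point.
Sat(EG (req & done)) = {8}
2 ∉ Sat(EG (req & done)) = {8}, so the formula does not hold at 2.

No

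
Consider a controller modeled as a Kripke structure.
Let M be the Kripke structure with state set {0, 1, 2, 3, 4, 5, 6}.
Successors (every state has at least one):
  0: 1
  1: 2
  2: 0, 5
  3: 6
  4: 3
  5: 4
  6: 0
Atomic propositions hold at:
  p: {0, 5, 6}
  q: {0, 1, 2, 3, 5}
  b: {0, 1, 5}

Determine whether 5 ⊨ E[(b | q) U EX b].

Sat(b | q) = {0, 1, 2, 3, 5}
Sat(EX b) = {s : some successor in {0, 1, 5}} = {0, 2, 6}
E[(b | q) U EX b]: least fixpoint, start Z0 = Sat(EX b) = {0, 2, 6}, add states in Sat(b | q) with some successor in Z. Z1 = {0, 1, 2, 3, 6}; fixed.
Sat(E[(b | q) U EX b]) = {0, 1, 2, 3, 6}
5 ∉ Sat(E[(b | q) U EX b]) = {0, 1, 2, 3, 6}, so the formula does not hold at 5.

No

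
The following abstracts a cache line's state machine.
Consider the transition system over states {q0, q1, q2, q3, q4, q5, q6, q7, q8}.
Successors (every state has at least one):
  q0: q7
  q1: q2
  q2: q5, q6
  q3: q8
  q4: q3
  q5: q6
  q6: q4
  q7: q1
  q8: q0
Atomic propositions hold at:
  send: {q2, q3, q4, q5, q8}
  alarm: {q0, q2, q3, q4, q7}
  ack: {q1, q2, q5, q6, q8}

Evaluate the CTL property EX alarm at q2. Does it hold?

No

Sat(EX alarm) = {s : some successor in {q0, q2, q3, q4, q7}} = {q0, q1, q4, q6, q8}
q2 ∉ Sat(EX alarm) = {q0, q1, q4, q6, q8}, so the formula does not hold at q2.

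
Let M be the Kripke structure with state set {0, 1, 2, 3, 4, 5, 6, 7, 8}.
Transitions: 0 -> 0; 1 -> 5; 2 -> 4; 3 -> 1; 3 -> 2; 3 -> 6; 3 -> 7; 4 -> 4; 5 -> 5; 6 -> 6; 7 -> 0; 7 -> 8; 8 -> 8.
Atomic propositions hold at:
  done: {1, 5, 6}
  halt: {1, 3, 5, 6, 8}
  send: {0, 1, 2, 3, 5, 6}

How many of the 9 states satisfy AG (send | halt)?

Sat(send | halt) = {0, 1, 2, 3, 5, 6, 8}
AG (send | halt): greatest fixpoint, start Z0 = {0, 1, 2, 3, 5, 6, 8}, keep only states in Sat with every successor in Z. Z1 = {0, 1, 5, 6, 8}; fixed.
Sat(AG (send | halt)) = {0, 1, 5, 6, 8}
|Sat(AG (send | halt))| = |{0, 1, 5, 6, 8}| = 5.

5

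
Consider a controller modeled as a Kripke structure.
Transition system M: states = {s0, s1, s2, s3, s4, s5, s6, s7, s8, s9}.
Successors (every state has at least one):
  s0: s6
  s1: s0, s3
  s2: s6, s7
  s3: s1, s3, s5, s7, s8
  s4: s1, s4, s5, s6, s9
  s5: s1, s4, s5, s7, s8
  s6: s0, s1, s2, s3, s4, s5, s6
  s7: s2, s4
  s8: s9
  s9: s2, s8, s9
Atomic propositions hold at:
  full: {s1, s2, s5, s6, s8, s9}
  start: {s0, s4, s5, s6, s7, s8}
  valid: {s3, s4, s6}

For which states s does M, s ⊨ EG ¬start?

Sat(¬start) = {s1, s2, s3, s9}
EG ¬start: greatest fixpoint, start Z0 = {s1, s2, s3, s9}, keep only states in Sat with some successor in Z. Z1 = {s1, s3, s9}; fixed.
Sat(EG ¬start) = {s1, s3, s9}

{s1, s3, s9}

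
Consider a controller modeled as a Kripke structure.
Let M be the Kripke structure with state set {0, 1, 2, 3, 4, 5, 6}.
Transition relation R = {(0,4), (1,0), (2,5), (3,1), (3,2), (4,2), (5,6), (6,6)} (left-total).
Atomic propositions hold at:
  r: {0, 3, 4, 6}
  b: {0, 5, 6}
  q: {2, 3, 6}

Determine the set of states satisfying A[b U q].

{2, 3, 5, 6}

A[b U q]: least fixpoint, start Z0 = Sat(q) = {2, 3, 6}, add states in Sat(b) with every successor in Z. Z1 = {2, 3, 5, 6}; fixed.
Sat(A[b U q]) = {2, 3, 5, 6}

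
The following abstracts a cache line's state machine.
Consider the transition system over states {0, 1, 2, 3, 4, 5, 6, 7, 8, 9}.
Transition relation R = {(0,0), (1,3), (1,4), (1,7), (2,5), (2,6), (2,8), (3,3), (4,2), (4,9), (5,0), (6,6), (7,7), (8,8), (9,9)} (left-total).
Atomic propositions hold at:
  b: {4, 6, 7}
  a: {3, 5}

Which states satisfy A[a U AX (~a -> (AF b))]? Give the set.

Sat(~a) = {0, 1, 2, 4, 6, 7, 8, 9}
AF b: least fixpoint, start Z0 = {4, 6, 7}, add states with every successor in Z. Already a fixed point.
Sat(AF b) = {4, 6, 7}
Sat(~a -> (AF b)) = {3, 4, 5, 6, 7}
Sat(AX (~a -> (AF b))) = {s : every successor in {3, 4, 5, 6, 7}} = {1, 3, 6, 7}
A[a U AX (~a -> (AF b))]: least fixpoint, start Z0 = Sat(AX (~a -> (AF b))) = {1, 3, 6, 7}, add states in Sat(a) with every successor in Z. Already a fixed point.
Sat(A[a U AX (~a -> (AF b))]) = {1, 3, 6, 7}

{1, 3, 6, 7}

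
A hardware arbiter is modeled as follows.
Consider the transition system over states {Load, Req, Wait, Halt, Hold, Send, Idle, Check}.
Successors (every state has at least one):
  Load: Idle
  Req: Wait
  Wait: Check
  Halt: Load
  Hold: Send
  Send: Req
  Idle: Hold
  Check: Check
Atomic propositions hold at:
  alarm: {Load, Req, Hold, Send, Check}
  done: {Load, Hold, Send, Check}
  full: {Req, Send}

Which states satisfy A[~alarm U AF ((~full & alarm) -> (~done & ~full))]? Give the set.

{Load, Req, Wait, Halt, Hold, Send, Idle}

Sat(~alarm) = {Wait, Halt, Idle}
Sat(~full) = {Load, Wait, Halt, Hold, Idle, Check}
Sat(~full & alarm) = {Load, Hold, Check}
Sat(~done) = {Req, Wait, Halt, Idle}
Sat(~done & ~full) = {Wait, Halt, Idle}
Sat((~full & alarm) -> (~done & ~full)) = {Req, Wait, Halt, Send, Idle}
AF ((~full & alarm) -> (~done & ~full)): least fixpoint, start Z0 = {Req, Wait, Halt, Send, Idle}, add states with every successor in Z. Z1 = {Load, Req, Wait, Halt, Hold, Send, Idle}; fixed.
Sat(AF ((~full & alarm) -> (~done & ~full))) = {Load, Req, Wait, Halt, Hold, Send, Idle}
A[~alarm U AF ((~full & alarm) -> (~done & ~full))]: least fixpoint, start Z0 = Sat(AF ((~full & alarm) -> (~done & ~full))) = {Load, Req, Wait, Halt, Hold, Send, Idle}, add states in Sat(~alarm) with every successor in Z. Already a fixed point.
Sat(A[~alarm U AF ((~full & alarm) -> (~done & ~full))]) = {Load, Req, Wait, Halt, Hold, Send, Idle}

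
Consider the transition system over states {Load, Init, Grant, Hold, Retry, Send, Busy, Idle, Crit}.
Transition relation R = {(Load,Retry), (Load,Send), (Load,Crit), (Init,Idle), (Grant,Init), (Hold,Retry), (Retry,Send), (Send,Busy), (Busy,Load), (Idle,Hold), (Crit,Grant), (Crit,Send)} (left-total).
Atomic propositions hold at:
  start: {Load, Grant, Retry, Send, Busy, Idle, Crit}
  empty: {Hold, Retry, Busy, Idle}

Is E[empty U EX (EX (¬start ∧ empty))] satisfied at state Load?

No

Sat(¬start) = {Init, Hold}
Sat(¬start ∧ empty) = {Hold}
Sat(EX (¬start ∧ empty)) = {s : some successor in {Hold}} = {Idle}
Sat(EX (EX (¬start ∧ empty))) = {s : some successor in {Idle}} = {Init}
E[empty U EX (EX (¬start ∧ empty))]: least fixpoint, start Z0 = Sat(EX (EX (¬start ∧ empty))) = {Init}, add states in Sat(empty) with some successor in Z. Already a fixed point.
Sat(E[empty U EX (EX (¬start ∧ empty))]) = {Init}
Load ∉ Sat(E[empty U EX (EX (¬start ∧ empty))]) = {Init}, so the formula does not hold at Load.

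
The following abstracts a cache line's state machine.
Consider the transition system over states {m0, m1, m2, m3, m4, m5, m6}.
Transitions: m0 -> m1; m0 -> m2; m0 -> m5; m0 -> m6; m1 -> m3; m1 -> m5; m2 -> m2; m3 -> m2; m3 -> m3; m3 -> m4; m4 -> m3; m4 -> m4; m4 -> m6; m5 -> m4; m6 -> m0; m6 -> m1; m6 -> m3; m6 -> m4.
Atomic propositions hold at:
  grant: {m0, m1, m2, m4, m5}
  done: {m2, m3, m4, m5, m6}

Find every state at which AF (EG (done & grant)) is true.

{m2, m4, m5}

Sat(done & grant) = {m2, m4, m5}
EG (done & grant): greatest fixpoint, start Z0 = {m2, m4, m5}, keep only states in Sat with some successor in Z. Already a fixed point.
Sat(EG (done & grant)) = {m2, m4, m5}
AF (EG (done & grant)): least fixpoint, start Z0 = {m2, m4, m5}, add states with every successor in Z. Already a fixed point.
Sat(AF (EG (done & grant))) = {m2, m4, m5}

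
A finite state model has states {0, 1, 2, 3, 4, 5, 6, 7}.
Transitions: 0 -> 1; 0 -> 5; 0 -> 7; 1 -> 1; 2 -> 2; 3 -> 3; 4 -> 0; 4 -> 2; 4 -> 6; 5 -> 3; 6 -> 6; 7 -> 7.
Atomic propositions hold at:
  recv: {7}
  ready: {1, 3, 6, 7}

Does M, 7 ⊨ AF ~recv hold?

No

Sat(~recv) = {0, 1, 2, 3, 4, 5, 6}
AF ~recv: least fixpoint, start Z0 = {0, 1, 2, 3, 4, 5, 6}, add states with every successor in Z. Already a fixed point.
Sat(AF ~recv) = {0, 1, 2, 3, 4, 5, 6}
7 ∉ Sat(AF ~recv) = {0, 1, 2, 3, 4, 5, 6}, so the formula does not hold at 7.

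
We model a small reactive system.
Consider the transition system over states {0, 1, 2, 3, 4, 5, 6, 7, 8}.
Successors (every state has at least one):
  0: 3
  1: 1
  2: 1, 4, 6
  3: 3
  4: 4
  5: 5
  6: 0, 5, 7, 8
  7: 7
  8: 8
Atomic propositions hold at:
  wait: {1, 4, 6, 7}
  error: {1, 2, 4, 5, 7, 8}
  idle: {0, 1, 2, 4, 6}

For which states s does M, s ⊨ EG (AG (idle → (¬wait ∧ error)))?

Sat(¬wait) = {0, 2, 3, 5, 8}
Sat(¬wait ∧ error) = {2, 5, 8}
Sat(idle → (¬wait ∧ error)) = {2, 3, 5, 7, 8}
AG (idle → (¬wait ∧ error)): greatest fixpoint, start Z0 = {2, 3, 5, 7, 8}, keep only states in Sat with every successor in Z. Z1 = {3, 5, 7, 8}; fixed.
Sat(AG (idle → (¬wait ∧ error))) = {3, 5, 7, 8}
EG (AG (idle → (¬wait ∧ error))): greatest fixpoint, start Z0 = {3, 5, 7, 8}, keep only states in Sat with some successor in Z. Already a fixed point.
Sat(EG (AG (idle → (¬wait ∧ error)))) = {3, 5, 7, 8}

{3, 5, 7, 8}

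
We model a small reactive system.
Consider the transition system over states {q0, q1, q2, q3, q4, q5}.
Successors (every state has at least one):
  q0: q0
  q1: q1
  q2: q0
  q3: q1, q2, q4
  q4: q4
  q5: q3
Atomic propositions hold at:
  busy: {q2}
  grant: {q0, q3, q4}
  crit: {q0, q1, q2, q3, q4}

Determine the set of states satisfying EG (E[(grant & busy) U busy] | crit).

Sat(grant & busy) = ∅
E[(grant & busy) U busy]: least fixpoint, start Z0 = Sat(busy) = {q2}, add states in Sat(grant & busy) with some successor in Z. Already a fixed point.
Sat(E[(grant & busy) U busy]) = {q2}
Sat(E[(grant & busy) U busy] | crit) = {q0, q1, q2, q3, q4}
EG (E[(grant & busy) U busy] | crit): greatest fixpoint, start Z0 = {q0, q1, q2, q3, q4}, keep only states in Sat with some successor in Z. Already a fixed point.
Sat(EG (E[(grant & busy) U busy] | crit)) = {q0, q1, q2, q3, q4}

{q0, q1, q2, q3, q4}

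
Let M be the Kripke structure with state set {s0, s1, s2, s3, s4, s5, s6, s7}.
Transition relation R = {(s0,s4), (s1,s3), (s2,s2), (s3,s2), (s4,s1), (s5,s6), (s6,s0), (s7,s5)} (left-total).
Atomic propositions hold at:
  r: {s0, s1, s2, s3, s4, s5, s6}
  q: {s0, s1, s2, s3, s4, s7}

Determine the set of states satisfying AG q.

{s0, s1, s2, s3, s4}

AG q: greatest fixpoint, start Z0 = {s0, s1, s2, s3, s4, s7}, keep only states in Sat with every successor in Z. Z1 = {s0, s1, s2, s3, s4}; fixed.
Sat(AG q) = {s0, s1, s2, s3, s4}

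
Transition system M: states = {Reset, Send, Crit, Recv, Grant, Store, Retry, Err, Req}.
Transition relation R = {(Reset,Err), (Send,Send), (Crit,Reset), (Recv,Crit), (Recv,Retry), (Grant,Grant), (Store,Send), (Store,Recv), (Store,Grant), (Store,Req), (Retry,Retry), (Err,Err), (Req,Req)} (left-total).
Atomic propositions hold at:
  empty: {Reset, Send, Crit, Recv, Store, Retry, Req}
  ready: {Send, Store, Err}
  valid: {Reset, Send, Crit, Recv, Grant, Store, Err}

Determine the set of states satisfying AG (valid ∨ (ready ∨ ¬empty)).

{Reset, Send, Crit, Grant, Err}

Sat(¬empty) = {Grant, Err}
Sat(ready ∨ ¬empty) = {Send, Grant, Store, Err}
Sat(valid ∨ (ready ∨ ¬empty)) = {Reset, Send, Crit, Recv, Grant, Store, Err}
AG (valid ∨ (ready ∨ ¬empty)): greatest fixpoint, start Z0 = {Reset, Send, Crit, Recv, Grant, Store, Err}, keep only states in Sat with every successor in Z. Z1 = {Reset, Send, Crit, Grant, Err}; fixed.
Sat(AG (valid ∨ (ready ∨ ¬empty))) = {Reset, Send, Crit, Grant, Err}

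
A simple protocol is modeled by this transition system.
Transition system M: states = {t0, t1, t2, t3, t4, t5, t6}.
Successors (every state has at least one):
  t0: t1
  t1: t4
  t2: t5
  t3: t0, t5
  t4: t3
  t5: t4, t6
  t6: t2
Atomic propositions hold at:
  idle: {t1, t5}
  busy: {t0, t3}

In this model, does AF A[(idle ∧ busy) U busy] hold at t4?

Sat(idle ∧ busy) = ∅
A[(idle ∧ busy) U busy]: least fixpoint, start Z0 = Sat(busy) = {t0, t3}, add states in Sat(idle ∧ busy) with every successor in Z. Already a fixed point.
Sat(A[(idle ∧ busy) U busy]) = {t0, t3}
AF A[(idle ∧ busy) U busy]: least fixpoint, start Z0 = {t0, t3}, add states with every successor in Z. Z1 = {t0, t3, t4}; Z2 = {t0, t1, t3, t4}; fixed.
Sat(AF A[(idle ∧ busy) U busy]) = {t0, t1, t3, t4}
t4 ∈ Sat(AF A[(idle ∧ busy) U busy]) = {t0, t1, t3, t4}, so the formula holds at t4.

Yes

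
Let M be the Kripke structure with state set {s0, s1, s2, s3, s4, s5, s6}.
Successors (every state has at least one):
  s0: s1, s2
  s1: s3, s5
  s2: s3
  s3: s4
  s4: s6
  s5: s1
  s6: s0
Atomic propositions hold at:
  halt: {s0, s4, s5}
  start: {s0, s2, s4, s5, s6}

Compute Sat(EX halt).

{s1, s3, s6}

Sat(EX halt) = {s : some successor in {s0, s4, s5}} = {s1, s3, s6}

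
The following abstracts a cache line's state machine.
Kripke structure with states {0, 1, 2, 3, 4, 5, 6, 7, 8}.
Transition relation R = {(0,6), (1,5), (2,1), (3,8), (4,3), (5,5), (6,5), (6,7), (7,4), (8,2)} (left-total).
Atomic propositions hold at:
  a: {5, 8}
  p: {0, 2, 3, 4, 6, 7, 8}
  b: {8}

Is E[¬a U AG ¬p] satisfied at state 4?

No

Sat(¬a) = {0, 1, 2, 3, 4, 6, 7}
Sat(¬p) = {1, 5}
AG ¬p: greatest fixpoint, start Z0 = {1, 5}, keep only states in Sat with every successor in Z. Already a fixed point.
Sat(AG ¬p) = {1, 5}
E[¬a U AG ¬p]: least fixpoint, start Z0 = Sat(AG ¬p) = {1, 5}, add states in Sat(¬a) with some successor in Z. Z1 = {1, 2, 5, 6}; Z2 = {0, 1, 2, 5, 6}; fixed.
Sat(E[¬a U AG ¬p]) = {0, 1, 2, 5, 6}
4 ∉ Sat(E[¬a U AG ¬p]) = {0, 1, 2, 5, 6}, so the formula does not hold at 4.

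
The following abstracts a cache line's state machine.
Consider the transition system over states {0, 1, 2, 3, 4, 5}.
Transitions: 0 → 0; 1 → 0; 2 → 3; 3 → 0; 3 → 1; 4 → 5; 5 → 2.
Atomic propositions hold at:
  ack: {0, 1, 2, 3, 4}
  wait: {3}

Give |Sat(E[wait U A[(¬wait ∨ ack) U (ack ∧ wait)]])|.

4

Sat(¬wait) = {0, 1, 2, 4, 5}
Sat(¬wait ∨ ack) = {0, 1, 2, 3, 4, 5}
Sat(ack ∧ wait) = {3}
A[(¬wait ∨ ack) U (ack ∧ wait)]: least fixpoint, start Z0 = Sat((ack ∧ wait)) = {3}, add states in Sat(¬wait ∨ ack) with every successor in Z. Z1 = {2, 3}; Z2 = {2, 3, 5}; Z3 = {2, 3, 4, 5}; fixed.
Sat(A[(¬wait ∨ ack) U (ack ∧ wait)]) = {2, 3, 4, 5}
E[wait U A[(¬wait ∨ ack) U (ack ∧ wait)]]: least fixpoint, start Z0 = Sat(A[(¬wait ∨ ack) U (ack ∧ wait)]) = {2, 3, 4, 5}, add states in Sat(wait) with some successor in Z. Already a fixed point.
Sat(E[wait U A[(¬wait ∨ ack) U (ack ∧ wait)]]) = {2, 3, 4, 5}
|Sat(E[wait U A[(¬wait ∨ ack) U (ack ∧ wait)]])| = |{2, 3, 4, 5}| = 4.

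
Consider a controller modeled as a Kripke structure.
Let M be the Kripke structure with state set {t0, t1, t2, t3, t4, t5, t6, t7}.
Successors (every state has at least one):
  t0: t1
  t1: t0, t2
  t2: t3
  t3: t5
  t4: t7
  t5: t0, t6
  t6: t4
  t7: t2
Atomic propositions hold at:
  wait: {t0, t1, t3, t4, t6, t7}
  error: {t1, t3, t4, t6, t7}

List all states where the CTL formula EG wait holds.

{t0, t1}

EG wait: greatest fixpoint, start Z0 = {t0, t1, t3, t4, t6, t7}, keep only states in Sat with some successor in Z. Z1 = {t0, t1, t4, t6}; Z2 = {t0, t1, t6}; Z3 = {t0, t1}; fixed.
Sat(EG wait) = {t0, t1}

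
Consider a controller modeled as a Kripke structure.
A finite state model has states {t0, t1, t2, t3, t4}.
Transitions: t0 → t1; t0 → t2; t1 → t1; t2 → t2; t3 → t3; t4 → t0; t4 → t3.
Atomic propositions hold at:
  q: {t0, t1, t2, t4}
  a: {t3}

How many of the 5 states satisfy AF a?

1

AF a: least fixpoint, start Z0 = {t3}, add states with every successor in Z. Already a fixed point.
Sat(AF a) = {t3}
|Sat(AF a)| = |{t3}| = 1.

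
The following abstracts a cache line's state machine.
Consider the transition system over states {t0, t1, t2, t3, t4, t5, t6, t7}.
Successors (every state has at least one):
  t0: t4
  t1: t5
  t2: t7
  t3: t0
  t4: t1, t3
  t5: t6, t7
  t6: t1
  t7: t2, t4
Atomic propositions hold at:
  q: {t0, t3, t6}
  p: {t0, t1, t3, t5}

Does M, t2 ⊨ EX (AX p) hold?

Sat(AX p) = {s : every successor in {t0, t1, t3, t5}} = {t1, t3, t4, t6}
Sat(EX (AX p)) = {s : some successor in {t1, t3, t4, t6}} = {t0, t4, t5, t6, t7}
t2 ∉ Sat(EX (AX p)) = {t0, t4, t5, t6, t7}, so the formula does not hold at t2.

No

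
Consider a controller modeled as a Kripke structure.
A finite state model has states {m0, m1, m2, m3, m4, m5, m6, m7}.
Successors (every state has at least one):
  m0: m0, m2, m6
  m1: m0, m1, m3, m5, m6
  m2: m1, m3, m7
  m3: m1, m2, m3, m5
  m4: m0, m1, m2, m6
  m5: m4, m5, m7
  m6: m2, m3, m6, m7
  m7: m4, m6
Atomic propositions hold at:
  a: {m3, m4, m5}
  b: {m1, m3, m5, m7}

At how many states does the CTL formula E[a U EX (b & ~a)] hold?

6

Sat(~a) = {m0, m1, m2, m6, m7}
Sat(b & ~a) = {m1, m7}
Sat(EX (b & ~a)) = {s : some successor in {m1, m7}} = {m1, m2, m3, m4, m5, m6}
E[a U EX (b & ~a)]: least fixpoint, start Z0 = Sat(EX (b & ~a)) = {m1, m2, m3, m4, m5, m6}, add states in Sat(a) with some successor in Z. Already a fixed point.
Sat(E[a U EX (b & ~a)]) = {m1, m2, m3, m4, m5, m6}
|Sat(E[a U EX (b & ~a)])| = |{m1, m2, m3, m4, m5, m6}| = 6.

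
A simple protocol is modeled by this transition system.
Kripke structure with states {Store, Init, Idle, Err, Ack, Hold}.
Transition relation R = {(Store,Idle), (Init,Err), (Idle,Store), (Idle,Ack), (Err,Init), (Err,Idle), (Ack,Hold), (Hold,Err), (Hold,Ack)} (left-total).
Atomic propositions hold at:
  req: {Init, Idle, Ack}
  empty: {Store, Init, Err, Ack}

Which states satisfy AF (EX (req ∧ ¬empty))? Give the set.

Sat(¬empty) = {Idle, Hold}
Sat(req ∧ ¬empty) = {Idle}
Sat(EX (req ∧ ¬empty)) = {s : some successor in {Idle}} = {Store, Err}
AF (EX (req ∧ ¬empty)): least fixpoint, start Z0 = {Store, Err}, add states with every successor in Z. Z1 = {Store, Init, Err}; fixed.
Sat(AF (EX (req ∧ ¬empty))) = {Store, Init, Err}

{Store, Init, Err}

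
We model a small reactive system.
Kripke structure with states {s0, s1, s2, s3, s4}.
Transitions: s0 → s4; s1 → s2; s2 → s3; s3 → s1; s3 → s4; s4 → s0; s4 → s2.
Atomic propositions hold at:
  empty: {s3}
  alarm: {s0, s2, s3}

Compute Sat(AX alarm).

{s1, s2, s4}

Sat(AX alarm) = {s : every successor in {s0, s2, s3}} = {s1, s2, s4}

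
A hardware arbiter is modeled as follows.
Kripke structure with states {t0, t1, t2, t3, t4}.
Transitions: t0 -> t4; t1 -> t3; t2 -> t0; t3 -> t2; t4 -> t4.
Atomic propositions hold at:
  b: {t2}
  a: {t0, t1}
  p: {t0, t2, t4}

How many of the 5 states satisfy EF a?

4

EF a: least fixpoint, start Z0 = {t0, t1}, add states with some successor in Z. Z1 = {t0, t1, t2}; Z2 = {t0, t1, t2, t3}; fixed.
Sat(EF a) = {t0, t1, t2, t3}
|Sat(EF a)| = |{t0, t1, t2, t3}| = 4.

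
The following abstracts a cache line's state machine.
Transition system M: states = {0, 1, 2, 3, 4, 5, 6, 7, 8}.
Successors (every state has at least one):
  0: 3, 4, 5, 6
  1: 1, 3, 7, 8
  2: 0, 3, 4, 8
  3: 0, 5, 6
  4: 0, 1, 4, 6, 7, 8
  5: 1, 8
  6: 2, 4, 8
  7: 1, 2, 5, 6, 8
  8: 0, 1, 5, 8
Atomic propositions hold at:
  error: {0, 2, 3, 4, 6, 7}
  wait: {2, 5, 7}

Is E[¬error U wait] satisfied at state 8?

Sat(¬error) = {1, 5, 8}
E[¬error U wait]: least fixpoint, start Z0 = Sat(wait) = {2, 5, 7}, add states in Sat(¬error) with some successor in Z. Z1 = {1, 2, 5, 7, 8}; fixed.
Sat(E[¬error U wait]) = {1, 2, 5, 7, 8}
8 ∈ Sat(E[¬error U wait]) = {1, 2, 5, 7, 8}, so the formula holds at 8.

Yes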